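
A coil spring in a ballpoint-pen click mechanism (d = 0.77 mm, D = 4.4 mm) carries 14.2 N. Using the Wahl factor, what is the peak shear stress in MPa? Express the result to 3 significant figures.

441 MPa

Spring index C = D/d = 4.4/0.77 = 5.7143
K_W = (4C−1)/(4C−4) + 0.615/C = 21.857/18.857 + 0.1076 = 1.2667
τ₀ = 8FD/(πd³) = 8·14.2·4.4/(π·0.77³) = 499.84/1.4342 = 348.5 MPa
τ_max = K·τ₀ = 1.2667 × 348.5 = 441.46 MPa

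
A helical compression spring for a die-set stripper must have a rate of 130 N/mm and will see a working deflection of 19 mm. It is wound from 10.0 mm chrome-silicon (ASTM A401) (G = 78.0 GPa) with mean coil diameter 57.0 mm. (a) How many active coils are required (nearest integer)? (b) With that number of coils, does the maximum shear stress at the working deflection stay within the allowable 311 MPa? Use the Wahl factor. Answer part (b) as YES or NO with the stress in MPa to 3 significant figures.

(a) 4 coils; (b) NO, τ_max = 460 MPa

N_a = Gd⁴/(8D³k) = (78.0×10³)(10.0⁴)/(8·57.0³·130) = 4.05 → N_a = 4
Actual rate k = Gd⁴/(8D³·4) = 131.62 N/mm
Working load F = kδ = 131.62·19 = 2500.8 N
C = 57.0/10.0 = 5.7000; K_W = (4C−1)/(4C−4)+0.615/C = 1.2675
τ_max = K_W·8FD/(πd³) = 1.2675·362.98 = 460.07 MPa
τ_max > 311 MPa → exceeds allowable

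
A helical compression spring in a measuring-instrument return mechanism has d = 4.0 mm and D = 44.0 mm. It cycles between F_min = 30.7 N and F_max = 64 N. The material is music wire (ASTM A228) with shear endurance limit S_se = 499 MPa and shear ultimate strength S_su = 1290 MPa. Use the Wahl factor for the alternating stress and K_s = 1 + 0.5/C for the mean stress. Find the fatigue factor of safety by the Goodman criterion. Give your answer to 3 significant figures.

C = D/d = 44.0/4.0 = 11.0000; K_W = (4C−1)/(4C−4)+0.615/C = 1.1309; K_s = 1+0.5/C = 1.0455
F_a = (F_max−F_min)/2 = 16.65 N; F_m = (F_max+F_min)/2 = 47.35 N
τ_a = K_W·8F_aD/(πd³) = 1.1309 × 29.149 = 32.965 MPa
τ_m = K_s·8F_mD/(πd³) = 1.0455 × 82.896 = 86.664 MPa
Goodman: 1/n_f = τ_a/S_se + τ_m/S_su = 32.965/499 + 86.664/1290 = 0.06606 + 0.06718 = 0.13324
n_f = 1/0.13324 = 7.505

7.51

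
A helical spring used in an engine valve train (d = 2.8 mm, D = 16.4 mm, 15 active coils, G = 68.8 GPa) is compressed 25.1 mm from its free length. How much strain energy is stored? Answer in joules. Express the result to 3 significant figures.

2.52 J

k = Gd⁴/(8D³N_a) = (68.8×10³)(2.8⁴)/(8·16.4³·15) = 7.9893 N/mm
U = ½kδ² = 0.5 × 7.9893 × 25.1² = 2516.7 N·mm = 2.5167 J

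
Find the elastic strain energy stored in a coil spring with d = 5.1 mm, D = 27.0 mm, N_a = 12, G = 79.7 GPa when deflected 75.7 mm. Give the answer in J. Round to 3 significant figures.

81.8 J

k = Gd⁴/(8D³N_a) = (79.7×10³)(5.1⁴)/(8·27.0³·12) = 28.535 N/mm
U = ½kδ² = 0.5 × 28.535 × 75.7² = 81760 N·mm = 81.76 J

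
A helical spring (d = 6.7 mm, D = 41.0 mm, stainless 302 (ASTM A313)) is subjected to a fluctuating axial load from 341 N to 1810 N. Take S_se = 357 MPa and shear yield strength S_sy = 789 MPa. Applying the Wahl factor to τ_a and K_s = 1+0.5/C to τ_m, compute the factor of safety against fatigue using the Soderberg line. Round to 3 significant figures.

C = D/d = 41.0/6.7 = 6.1194; K_W = (4C−1)/(4C−4)+0.615/C = 1.2470; K_s = 1+0.5/C = 1.0817
F_a = (F_max−F_min)/2 = 734.5 N; F_m = (F_max+F_min)/2 = 1075.5 N
τ_a = K_W·8F_aD/(πd³) = 1.2470 × 254.97 = 317.95 MPa
τ_m = K_s·8F_mD/(πd³) = 1.0817 × 373.34 = 403.85 MPa
Soderberg: 1/n_f = τ_a/S_se + τ_m/S_sy = 317.95/357 + 403.85/789 = 0.89062 + 0.51185 = 1.4025
n_f = 1/1.4025 = 0.713

0.713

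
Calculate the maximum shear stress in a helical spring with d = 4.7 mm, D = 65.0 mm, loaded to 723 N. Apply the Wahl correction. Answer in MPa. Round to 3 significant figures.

1270 MPa

Spring index C = D/d = 65.0/4.7 = 13.8298
K_W = (4C−1)/(4C−4) + 0.615/C = 54.319/51.319 + 0.0445 = 1.1029
τ₀ = 8FD/(πd³) = 8·723·65.0/(π·4.7³) = 375960/326.17 = 1152.7 MPa
τ_max = K·τ₀ = 1.1029 × 1152.7 = 1271.3 MPa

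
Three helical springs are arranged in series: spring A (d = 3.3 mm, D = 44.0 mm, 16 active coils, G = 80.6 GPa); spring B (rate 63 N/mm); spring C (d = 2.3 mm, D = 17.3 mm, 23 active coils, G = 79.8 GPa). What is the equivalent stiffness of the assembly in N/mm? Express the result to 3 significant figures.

0.632 N/mm

k_A = Gd⁴/(8D³N_a) = (80.6×10³)(3.3⁴)/(8·44.0³·16) = 0.87664 N/mm
k_C = Gd⁴/(8D³N_a) = (79.8×10³)(2.3⁴)/(8·17.3³·23) = 2.344 N/mm
Series: 1/k_eq = 1/0.87664 + 1/63 + 1/2.344 = 1.5832; k_eq = 0.63163 N/mm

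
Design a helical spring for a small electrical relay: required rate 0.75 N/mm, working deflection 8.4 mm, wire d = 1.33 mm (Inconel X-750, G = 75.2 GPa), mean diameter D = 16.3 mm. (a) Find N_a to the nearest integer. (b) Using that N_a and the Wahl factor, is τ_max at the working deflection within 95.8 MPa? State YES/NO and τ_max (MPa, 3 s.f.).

(a) 9 coils; (b) NO, τ_max = 125 MPa

N_a = Gd⁴/(8D³k) = (75.2×10³)(1.33⁴)/(8·16.3³·0.75) = 9.055 → N_a = 9
Actual rate k = Gd⁴/(8D³·9) = 0.75462 N/mm
Working load F = kδ = 0.75462·8.4 = 6.3388 N
C = 16.3/1.33 = 12.2556; K_W = (4C−1)/(4C−4)+0.615/C = 1.1168
τ_max = K_W·8FD/(πd³) = 1.1168·111.84 = 124.9 MPa
τ_max > 95.8 MPa → exceeds allowable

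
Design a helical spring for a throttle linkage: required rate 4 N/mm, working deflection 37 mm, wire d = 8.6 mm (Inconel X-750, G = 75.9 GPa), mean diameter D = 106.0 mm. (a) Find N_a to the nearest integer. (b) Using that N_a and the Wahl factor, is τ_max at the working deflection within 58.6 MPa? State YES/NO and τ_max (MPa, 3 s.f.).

N_a = Gd⁴/(8D³k) = (75.9×10³)(8.6⁴)/(8·106.0³·4) = 10.89 → N_a = 11
Actual rate k = Gd⁴/(8D³·11) = 3.9613 N/mm
Working load F = kδ = 3.9613·37 = 146.57 N
C = 106.0/8.6 = 12.3256; K_W = (4C−1)/(4C−4)+0.615/C = 1.1161
τ_max = K_W·8FD/(πd³) = 1.1161·62.2 = 69.422 MPa
τ_max > 58.6 MPa → exceeds allowable

(a) 11 coils; (b) NO, τ_max = 69.4 MPa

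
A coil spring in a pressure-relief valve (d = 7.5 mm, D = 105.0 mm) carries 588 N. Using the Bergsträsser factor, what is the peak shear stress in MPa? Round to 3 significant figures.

408 MPa

Spring index C = D/d = 105.0/7.5 = 14.0000
K_B = (4C+2)/(4C−3) = 58.000/53.000 = 1.0943
τ₀ = 8FD/(πd³) = 8·588·105.0/(π·7.5³) = 493920/1325.4 = 372.67 MPa
τ_max = K·τ₀ = 1.0943 × 372.67 = 407.83 MPa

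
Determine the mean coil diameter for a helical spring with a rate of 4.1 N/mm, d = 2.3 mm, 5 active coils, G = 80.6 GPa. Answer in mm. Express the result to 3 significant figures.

24.0 mm

D = (Gd⁴/(8N_a·k))^(1/3) = (80.6×10³·2.3⁴/(8·5·4.1))^(1/3)
  = (13753.2)^(1/3) = 23.9589 mm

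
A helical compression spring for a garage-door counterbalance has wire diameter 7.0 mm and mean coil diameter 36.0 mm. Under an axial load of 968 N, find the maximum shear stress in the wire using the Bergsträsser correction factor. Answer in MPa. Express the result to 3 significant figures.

Spring index C = D/d = 36.0/7.0 = 5.1429
K_B = (4C+2)/(4C−3) = 22.571/17.571 = 1.2846
τ₀ = 8FD/(πd³) = 8·968·36.0/(π·7.0³) = 278784/1077.6 = 258.72 MPa
τ_max = K·τ₀ = 1.2846 × 258.72 = 332.33 MPa

332 MPa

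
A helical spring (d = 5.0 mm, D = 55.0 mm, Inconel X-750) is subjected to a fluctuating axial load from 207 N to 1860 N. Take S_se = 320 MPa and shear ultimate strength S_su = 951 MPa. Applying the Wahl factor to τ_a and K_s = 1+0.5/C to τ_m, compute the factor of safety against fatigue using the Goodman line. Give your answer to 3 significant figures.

0.220

C = D/d = 55.0/5.0 = 11.0000; K_W = (4C−1)/(4C−4)+0.615/C = 1.1309; K_s = 1+0.5/C = 1.0455
F_a = (F_max−F_min)/2 = 826.5 N; F_m = (F_max+F_min)/2 = 1033.5 N
τ_a = K_W·8F_aD/(πd³) = 1.1309 × 926.05 = 1047.3 MPa
τ_m = K_s·8F_mD/(πd³) = 1.0455 × 1158 = 1210.6 MPa
Goodman: 1/n_f = τ_a/S_se + τ_m/S_su = 1047.3/320 + 1210.6/951 = 3.27275 + 1.27300 = 4.5458
n_f = 1/4.5458 = 0.22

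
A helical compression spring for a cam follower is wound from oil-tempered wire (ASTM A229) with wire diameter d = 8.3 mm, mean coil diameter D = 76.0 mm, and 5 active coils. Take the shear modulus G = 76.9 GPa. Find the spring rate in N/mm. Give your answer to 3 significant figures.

k = Gd⁴/(8D³N_a) = (76.9×10³ × 8.3⁴) / (8 × 76.0³ × 5)
  = 3.64954e+08 / 1.7559e+07 = 20.784 N/mm

20.8 N/mm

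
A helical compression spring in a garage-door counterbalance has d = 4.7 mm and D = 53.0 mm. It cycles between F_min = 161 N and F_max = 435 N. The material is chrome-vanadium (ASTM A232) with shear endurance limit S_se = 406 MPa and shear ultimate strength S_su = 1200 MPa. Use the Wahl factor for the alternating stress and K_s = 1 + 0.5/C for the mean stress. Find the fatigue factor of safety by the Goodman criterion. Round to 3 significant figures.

C = D/d = 53.0/4.7 = 11.2766; K_W = (4C−1)/(4C−4)+0.615/C = 1.1275; K_s = 1+0.5/C = 1.0443
F_a = (F_max−F_min)/2 = 137 N; F_m = (F_max+F_min)/2 = 298 N
τ_a = K_W·8F_aD/(πd³) = 1.1275 × 178.09 = 200.8 MPa
τ_m = K_s·8F_mD/(πd³) = 1.0443 × 387.38 = 404.56 MPa
Goodman: 1/n_f = τ_a/S_se + τ_m/S_su = 200.8/406 + 404.56/1200 = 0.49458 + 0.33713 = 0.83172
n_f = 1/0.83172 = 1.202

1.20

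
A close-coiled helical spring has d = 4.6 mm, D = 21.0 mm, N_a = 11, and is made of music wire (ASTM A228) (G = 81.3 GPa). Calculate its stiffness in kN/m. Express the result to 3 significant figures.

k = Gd⁴/(8D³N_a) = (81.3×10³ × 4.6⁴) / (8 × 21.0³ × 11)
  = 3.64017e+07 / 814968 = 44.666 N/mm

44.7 kN/m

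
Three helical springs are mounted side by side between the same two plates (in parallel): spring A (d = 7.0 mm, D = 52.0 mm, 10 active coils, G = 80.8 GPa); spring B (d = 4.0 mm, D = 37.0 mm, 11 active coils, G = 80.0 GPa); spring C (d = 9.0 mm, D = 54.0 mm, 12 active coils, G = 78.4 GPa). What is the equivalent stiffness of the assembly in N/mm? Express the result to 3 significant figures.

55.9 N/mm

k_A = Gd⁴/(8D³N_a) = (80.8×10³)(7.0⁴)/(8·52.0³·10) = 17.247 N/mm
k_B = Gd⁴/(8D³N_a) = (80.0×10³)(4.0⁴)/(8·37.0³·11) = 4.5945 N/mm
k_C = Gd⁴/(8D³N_a) = (78.4×10³)(9.0⁴)/(8·54.0³·12) = 34.028 N/mm
Parallel: k_eq = 17.247 + 4.5945 + 34.028 = 55.869 N/mm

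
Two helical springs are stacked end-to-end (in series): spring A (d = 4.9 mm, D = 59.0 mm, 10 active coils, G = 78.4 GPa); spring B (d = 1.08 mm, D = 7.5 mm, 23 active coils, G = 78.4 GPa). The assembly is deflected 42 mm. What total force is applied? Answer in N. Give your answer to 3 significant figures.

k_A = Gd⁴/(8D³N_a) = (78.4×10³)(4.9⁴)/(8·59.0³·10) = 2.7508 N/mm
k_B = Gd⁴/(8D³N_a) = (78.4×10³)(1.08⁴)/(8·7.5³·23) = 1.3741 N/mm
Series: 1/k_eq = 1/2.7508 + 1/1.3741 = 1.0913; k_eq = 0.91634 N/mm
F = k_eq·δ = 0.91634·42 = 38.486 N

38.5 N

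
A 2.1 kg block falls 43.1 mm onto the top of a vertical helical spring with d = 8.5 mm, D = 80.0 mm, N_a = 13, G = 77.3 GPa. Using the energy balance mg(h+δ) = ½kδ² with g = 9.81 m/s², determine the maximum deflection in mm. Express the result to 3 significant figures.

k = Gd⁴/(8D³N_a) = (77.3×10³)(8.5⁴)/(8·80.0³·13) = 7.578 N/mm
W = mg = 2.1 × 9.81 = 20.601 N
½kδ² − Wδ − Wh = 0 → δ = (W + √(W² + 2kWh))/k
δ = (20.601 + √(424.4 + 13457))/7.578 = (20.601 + 117.82)/7.578 = 18.266 mm

18.3 mm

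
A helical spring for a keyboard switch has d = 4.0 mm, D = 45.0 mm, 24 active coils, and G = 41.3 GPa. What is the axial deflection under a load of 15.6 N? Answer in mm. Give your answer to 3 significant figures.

25.8 mm

k = Gd⁴/(8D³N_a) = (41.3×10³)(4.0⁴)/(8·45.0³·24) = 0.6043 N/mm
δ = F/k = 15.6 / 0.6043 = 25.815 mm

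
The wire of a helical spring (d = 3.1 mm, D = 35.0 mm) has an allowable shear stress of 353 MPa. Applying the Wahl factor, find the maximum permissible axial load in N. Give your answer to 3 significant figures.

C = D/d = 35.0/3.1 = 11.2903
K_W = (4C−1)/(4C−4) + 0.615/C = 44.161/41.161 + 0.0545 = 1.1274
τ_max = K·8FD/(πd³) → F_max = τ_allow·πd³/(8DK)
F_max = 353·π·3.1³/(8·35.0·1.1274) = 33038/315.66 = 104.66 N

105 N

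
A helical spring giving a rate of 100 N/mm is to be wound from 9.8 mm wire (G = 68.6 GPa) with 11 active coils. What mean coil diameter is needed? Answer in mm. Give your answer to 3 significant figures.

41.6 mm

D = (Gd⁴/(8N_a·k))^(1/3) = (68.6×10³·9.8⁴/(8·11·100))^(1/3)
  = (71902.8)^(1/3) = 41.5829 mm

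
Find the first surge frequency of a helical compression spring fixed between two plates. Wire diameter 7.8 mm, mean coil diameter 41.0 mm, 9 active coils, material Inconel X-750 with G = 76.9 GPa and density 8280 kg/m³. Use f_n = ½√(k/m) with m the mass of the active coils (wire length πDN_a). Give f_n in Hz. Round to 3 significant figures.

177 Hz

k = Gd⁴/(8D³N_a) = (76.9×10³)(7.8⁴)/(8·41.0³·9) = 57.362 N/mm = 57362 N/m
Wire length L = πDN_a = π·41.0·9 = 1159.2 mm
m = ρ·(πd²/4)·L = 8280 × 47.784×10⁻⁶ m² × 1.1592 m = 0.45865 kg
f_n = ½√(k/m) = 0.5·√(57362/0.45865) = 0.5·√(1.2506e+05) = 176.82 Hz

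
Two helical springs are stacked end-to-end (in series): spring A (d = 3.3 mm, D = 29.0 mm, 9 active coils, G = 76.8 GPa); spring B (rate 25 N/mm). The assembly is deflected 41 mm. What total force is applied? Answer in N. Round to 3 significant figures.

176 N

k_A = Gd⁴/(8D³N_a) = (76.8×10³)(3.3⁴)/(8·29.0³·9) = 5.1867 N/mm
Series: 1/k_eq = 1/5.1867 + 1/25 = 0.2328; k_eq = 4.2955 N/mm
F = k_eq·δ = 4.2955·41 = 176.12 N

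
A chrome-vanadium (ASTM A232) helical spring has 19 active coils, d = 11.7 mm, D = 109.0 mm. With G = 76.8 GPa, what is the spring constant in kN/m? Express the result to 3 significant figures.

k = Gd⁴/(8D³N_a) = (76.8×10³ × 11.7⁴) / (8 × 109.0³ × 19)
  = 1.43915e+09 / 1.96844e+08 = 7.3111 N/mm

7.31 kN/m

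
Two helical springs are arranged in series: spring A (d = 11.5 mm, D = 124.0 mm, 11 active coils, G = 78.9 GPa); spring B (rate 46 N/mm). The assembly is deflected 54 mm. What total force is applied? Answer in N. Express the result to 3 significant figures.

377 N

k_A = Gd⁴/(8D³N_a) = (78.9×10³)(11.5⁴)/(8·124.0³·11) = 8.2247 N/mm
Series: 1/k_eq = 1/8.2247 + 1/46 = 0.14332; k_eq = 6.9772 N/mm
F = k_eq·δ = 6.9772·54 = 376.77 N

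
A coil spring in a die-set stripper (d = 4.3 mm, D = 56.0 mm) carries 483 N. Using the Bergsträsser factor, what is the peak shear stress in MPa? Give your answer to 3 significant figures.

955 MPa

Spring index C = D/d = 56.0/4.3 = 13.0233
K_B = (4C+2)/(4C−3) = 54.093/49.093 = 1.1018
τ₀ = 8FD/(πd³) = 8·483·56.0/(π·4.3³) = 216384/249.78 = 866.3 MPa
τ_max = K·τ₀ = 1.1018 × 866.3 = 954.53 MPa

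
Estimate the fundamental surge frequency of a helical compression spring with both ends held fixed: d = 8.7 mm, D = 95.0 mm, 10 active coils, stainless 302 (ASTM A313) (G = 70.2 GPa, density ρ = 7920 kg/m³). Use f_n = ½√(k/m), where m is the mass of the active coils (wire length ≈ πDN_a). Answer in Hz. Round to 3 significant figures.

k = Gd⁴/(8D³N_a) = (70.2×10³)(8.7⁴)/(8·95.0³·10) = 5.8635 N/mm = 5863.5 N/m
Wire length L = πDN_a = π·95.0·10 = 2984.5 mm
m = ρ·(πd²/4)·L = 7920 × 59.447×10⁻⁶ m² × 2.9845 m = 1.4052 kg
f_n = ½√(k/m) = 0.5·√(5863.5/1.4052) = 0.5·√(4172.8) = 32.299 Hz

32.3 Hz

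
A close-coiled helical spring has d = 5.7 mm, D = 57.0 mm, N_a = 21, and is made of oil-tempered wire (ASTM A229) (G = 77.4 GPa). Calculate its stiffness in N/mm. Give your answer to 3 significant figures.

k = Gd⁴/(8D³N_a) = (77.4×10³ × 5.7⁴) / (8 × 57.0³ × 21)
  = 8.17034e+07 / 3.11124e+07 = 2.6261 N/mm

2.63 N/mm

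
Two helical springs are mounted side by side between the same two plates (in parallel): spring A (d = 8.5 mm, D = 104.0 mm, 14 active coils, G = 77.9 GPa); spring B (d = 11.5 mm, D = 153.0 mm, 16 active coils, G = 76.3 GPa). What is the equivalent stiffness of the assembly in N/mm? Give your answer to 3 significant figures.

k_A = Gd⁴/(8D³N_a) = (77.9×10³)(8.5⁴)/(8·104.0³·14) = 3.2277 N/mm
k_B = Gd⁴/(8D³N_a) = (76.3×10³)(11.5⁴)/(8·153.0³·16) = 2.9109 N/mm
Parallel: k_eq = 3.2277 + 2.9109 = 6.1386 N/mm

6.14 N/mm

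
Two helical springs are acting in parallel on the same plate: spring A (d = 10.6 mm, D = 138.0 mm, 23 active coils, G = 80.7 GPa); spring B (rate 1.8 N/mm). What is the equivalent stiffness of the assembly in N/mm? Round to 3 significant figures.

3.91 N/mm

k_A = Gd⁴/(8D³N_a) = (80.7×10³)(10.6⁴)/(8·138.0³·23) = 2.1069 N/mm
Parallel: k_eq = 2.1069 + 1.8 = 3.9069 N/mm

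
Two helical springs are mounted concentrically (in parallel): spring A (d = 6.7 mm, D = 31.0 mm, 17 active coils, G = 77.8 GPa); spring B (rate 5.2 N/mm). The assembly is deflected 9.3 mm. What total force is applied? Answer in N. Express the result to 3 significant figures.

408 N

k_A = Gd⁴/(8D³N_a) = (77.8×10³)(6.7⁴)/(8·31.0³·17) = 38.695 N/mm
Parallel: k_eq = 38.695 + 5.2 = 43.895 N/mm
F = k_eq·δ = 43.895·9.3 = 408.22 N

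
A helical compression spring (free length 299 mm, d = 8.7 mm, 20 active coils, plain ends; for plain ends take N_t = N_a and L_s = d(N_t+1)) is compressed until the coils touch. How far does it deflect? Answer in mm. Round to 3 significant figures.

N_t = 20; L_s = 8.7·21 = 182.7 mm
δ_solid = L₀ − L_s = 299 − 182.7 = 116.3 mm

116 mm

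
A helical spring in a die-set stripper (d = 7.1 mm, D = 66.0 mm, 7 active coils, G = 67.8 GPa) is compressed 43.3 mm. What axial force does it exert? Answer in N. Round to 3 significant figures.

k = Gd⁴/(8D³N_a) = (67.8×10³)(7.1⁴)/(8·66.0³·7) = 10.701 N/mm
F = k·δ = 10.701 × 43.3 = 463.37 N

463 N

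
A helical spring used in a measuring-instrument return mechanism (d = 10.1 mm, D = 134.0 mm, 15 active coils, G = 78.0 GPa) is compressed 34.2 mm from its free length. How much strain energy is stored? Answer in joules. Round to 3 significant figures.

1.64 J

k = Gd⁴/(8D³N_a) = (78.0×10³)(10.1⁴)/(8·134.0³·15) = 2.8112 N/mm
U = ½kδ² = 0.5 × 2.8112 × 34.2² = 1644 N·mm = 1.644 J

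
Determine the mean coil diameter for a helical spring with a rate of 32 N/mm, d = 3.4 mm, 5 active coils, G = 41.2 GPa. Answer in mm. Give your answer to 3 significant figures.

16.3 mm

D = (Gd⁴/(8N_a·k))^(1/3) = (41.2×10³·3.4⁴/(8·5·32))^(1/3)
  = (4301.33)^(1/3) = 16.2630 mm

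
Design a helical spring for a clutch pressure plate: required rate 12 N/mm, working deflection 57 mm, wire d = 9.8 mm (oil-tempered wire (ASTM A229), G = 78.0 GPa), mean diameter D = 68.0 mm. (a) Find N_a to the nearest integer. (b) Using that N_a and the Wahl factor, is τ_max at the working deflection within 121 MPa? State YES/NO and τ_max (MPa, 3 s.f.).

N_a = Gd⁴/(8D³k) = (78.0×10³)(9.8⁴)/(8·68.0³·12) = 23.83 → N_a = 24
Actual rate k = Gd⁴/(8D³·24) = 11.917 N/mm
Working load F = kδ = 11.917·57 = 679.28 N
C = 68.0/9.8 = 6.9388; K_W = (4C−1)/(4C−4)+0.615/C = 1.2149
τ_max = K_W·8FD/(πd³) = 1.2149·124.97 = 151.83 MPa
τ_max > 121 MPa → exceeds allowable

(a) 24 coils; (b) NO, τ_max = 152 MPa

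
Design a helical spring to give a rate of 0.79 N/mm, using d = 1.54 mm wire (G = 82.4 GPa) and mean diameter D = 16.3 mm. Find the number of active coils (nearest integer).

17

N_a = Gd⁴/(8D³k) = (82.4×10³ × 1.54⁴)/(8 × 16.3³ × 0.79)
    = 463458 / 27370.3 = 16.93 → 17 coils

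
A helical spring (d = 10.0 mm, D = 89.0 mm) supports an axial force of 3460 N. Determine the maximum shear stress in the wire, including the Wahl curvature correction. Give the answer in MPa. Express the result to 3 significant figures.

913 MPa

Spring index C = D/d = 89.0/10.0 = 8.9000
K_W = (4C−1)/(4C−4) + 0.615/C = 34.600/31.600 + 0.0691 = 1.1640
τ₀ = 8FD/(πd³) = 8·3460·89.0/(π·10.0³) = 2.46352e+06/3141.6 = 784.16 MPa
τ_max = K·τ₀ = 1.1640 × 784.16 = 912.8 MPa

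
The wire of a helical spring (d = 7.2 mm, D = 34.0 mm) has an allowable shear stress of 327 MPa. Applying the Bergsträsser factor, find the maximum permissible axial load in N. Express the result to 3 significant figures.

C = D/d = 34.0/7.2 = 4.7222
K_B = (4C+2)/(4C−3) = 20.889/15.889 = 1.3147
τ_max = K·8FD/(πd³) → F_max = τ_allow·πd³/(8DK)
F_max = 327·π·7.2³/(8·34.0·1.3147) = 3.8344e+05/357.59 = 1072.3 N

1070 N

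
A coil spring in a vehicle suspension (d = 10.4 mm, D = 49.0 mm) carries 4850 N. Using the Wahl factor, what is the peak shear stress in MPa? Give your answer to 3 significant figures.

Spring index C = D/d = 49.0/10.4 = 4.7115
K_W = (4C−1)/(4C−4) + 0.615/C = 17.846/14.846 + 0.1305 = 1.3326
τ₀ = 8FD/(πd³) = 8·4850·49.0/(π·10.4³) = 1.9012e+06/3533.9 = 537.99 MPa
τ_max = K·τ₀ = 1.3326 × 537.99 = 716.93 MPa

717 MPa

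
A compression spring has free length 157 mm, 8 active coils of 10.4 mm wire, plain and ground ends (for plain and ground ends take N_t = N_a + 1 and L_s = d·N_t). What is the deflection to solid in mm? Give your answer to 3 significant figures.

63.4 mm

N_t = 9; L_s = 10.4·9 = 93.6 mm
δ_solid = L₀ − L_s = 157 − 93.6 = 63.4 mm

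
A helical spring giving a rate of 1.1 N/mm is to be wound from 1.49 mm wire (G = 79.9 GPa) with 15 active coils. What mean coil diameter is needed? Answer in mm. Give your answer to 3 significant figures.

14.4 mm

D = (Gd⁴/(8N_a·k))^(1/3) = (79.9×10³·1.49⁴/(8·15·1.1))^(1/3)
  = (2983.44)^(1/3) = 14.3959 mm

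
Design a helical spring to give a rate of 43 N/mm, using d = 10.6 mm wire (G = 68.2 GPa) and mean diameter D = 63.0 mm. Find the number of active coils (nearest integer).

10

N_a = Gd⁴/(8D³k) = (68.2×10³ × 10.6⁴)/(8 × 63.0³ × 43)
    = 8.61009e+08 / 8.60162e+07 = 10.01 → 10 coils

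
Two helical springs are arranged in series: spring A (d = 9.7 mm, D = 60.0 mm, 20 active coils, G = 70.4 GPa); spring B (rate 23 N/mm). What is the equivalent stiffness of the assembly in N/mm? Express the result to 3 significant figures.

k_A = Gd⁴/(8D³N_a) = (70.4×10³)(9.7⁴)/(8·60.0³·20) = 18.034 N/mm
Series: 1/k_eq = 1/18.034 + 1/23 = 0.09893; k_eq = 10.108 N/mm

10.1 N/mm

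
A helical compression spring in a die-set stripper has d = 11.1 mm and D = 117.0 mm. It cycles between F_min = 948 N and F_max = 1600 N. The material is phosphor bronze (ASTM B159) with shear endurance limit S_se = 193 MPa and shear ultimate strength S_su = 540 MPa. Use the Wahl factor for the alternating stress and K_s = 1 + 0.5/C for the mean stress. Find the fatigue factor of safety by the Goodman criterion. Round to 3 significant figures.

C = D/d = 117.0/11.1 = 10.5405; K_W = (4C−1)/(4C−4)+0.615/C = 1.1370; K_s = 1+0.5/C = 1.0474
F_a = (F_max−F_min)/2 = 326 N; F_m = (F_max+F_min)/2 = 1274 N
τ_a = K_W·8F_aD/(πd³) = 1.1370 × 71.019 = 80.746 MPa
τ_m = K_s·8F_mD/(πd³) = 1.0474 × 277.54 = 290.71 MPa
Goodman: 1/n_f = τ_a/S_se + τ_m/S_su = 80.746/193 + 290.71/540 = 0.41837 + 0.53834 = 0.95672
n_f = 1/0.95672 = 1.045

1.05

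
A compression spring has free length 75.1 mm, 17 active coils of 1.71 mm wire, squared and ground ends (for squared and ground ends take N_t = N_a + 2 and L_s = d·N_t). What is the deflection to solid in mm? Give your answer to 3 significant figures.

N_t = 19; L_s = 1.71·19 = 32.49 mm
δ_solid = L₀ − L_s = 75.1 − 32.49 = 42.61 mm

42.6 mm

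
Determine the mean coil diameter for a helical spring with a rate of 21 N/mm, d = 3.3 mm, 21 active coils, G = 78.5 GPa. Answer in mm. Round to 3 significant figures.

D = (Gd⁴/(8N_a·k))^(1/3) = (78.5×10³·3.3⁴/(8·21·21))^(1/3)
  = (2638.74)^(1/3) = 13.8186 mm

13.8 mm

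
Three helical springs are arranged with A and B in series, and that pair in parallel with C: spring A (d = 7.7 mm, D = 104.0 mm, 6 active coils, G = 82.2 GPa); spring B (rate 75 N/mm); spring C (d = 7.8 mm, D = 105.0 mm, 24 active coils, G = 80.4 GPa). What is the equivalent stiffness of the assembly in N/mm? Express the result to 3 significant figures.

k_A = Gd⁴/(8D³N_a) = (82.2×10³)(7.7⁴)/(8·104.0³·6) = 5.3517 N/mm
k_C = Gd⁴/(8D³N_a) = (80.4×10³)(7.8⁴)/(8·105.0³·24) = 1.339 N/mm
Springs A,B series: k_AB = 1/(1/5.3517+1/75) = 4.9953 N/mm; parallel with C: k_eq = 4.9953+1.339 = 6.3342 N/mm

6.33 N/mm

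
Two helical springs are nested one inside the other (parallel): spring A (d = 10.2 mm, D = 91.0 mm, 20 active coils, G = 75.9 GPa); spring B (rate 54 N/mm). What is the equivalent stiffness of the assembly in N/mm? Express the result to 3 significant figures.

60.8 N/mm

k_A = Gd⁴/(8D³N_a) = (75.9×10³)(10.2⁴)/(8·91.0³·20) = 6.8139 N/mm
Parallel: k_eq = 6.8139 + 54 = 60.814 N/mm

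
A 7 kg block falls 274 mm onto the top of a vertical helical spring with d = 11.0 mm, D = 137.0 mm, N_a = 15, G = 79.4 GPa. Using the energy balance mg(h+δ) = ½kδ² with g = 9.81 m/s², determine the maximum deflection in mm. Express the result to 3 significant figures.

120 mm

k = Gd⁴/(8D³N_a) = (79.4×10³)(11.0⁴)/(8·137.0³·15) = 3.7675 N/mm
W = mg = 7 × 9.81 = 68.67 N
½kδ² − Wδ − Wh = 0 → δ = (W + √(W² + 2kWh))/k
δ = (68.67 + √(4715.6 + 141774))/3.7675 = (68.67 + 382.74)/3.7675 = 119.82 mm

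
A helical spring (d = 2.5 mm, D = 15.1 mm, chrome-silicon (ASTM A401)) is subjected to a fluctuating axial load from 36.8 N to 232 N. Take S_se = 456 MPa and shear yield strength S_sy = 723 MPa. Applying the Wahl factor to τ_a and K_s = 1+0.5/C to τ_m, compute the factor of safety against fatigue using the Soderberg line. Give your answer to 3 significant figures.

C = D/d = 15.1/2.5 = 6.0400; K_W = (4C−1)/(4C−4)+0.615/C = 1.2506; K_s = 1+0.5/C = 1.0828
F_a = (F_max−F_min)/2 = 97.6 N; F_m = (F_max+F_min)/2 = 134.4 N
τ_a = K_W·8F_aD/(πd³) = 1.2506 × 240.19 = 300.38 MPa
τ_m = K_s·8F_mD/(πd³) = 1.0828 × 330.75 = 358.13 MPa
Soderberg: 1/n_f = τ_a/S_se + τ_m/S_sy = 300.38/456 + 358.13/723 = 0.65874 + 0.49533 = 1.1541
n_f = 1/1.1541 = 0.8665

0.866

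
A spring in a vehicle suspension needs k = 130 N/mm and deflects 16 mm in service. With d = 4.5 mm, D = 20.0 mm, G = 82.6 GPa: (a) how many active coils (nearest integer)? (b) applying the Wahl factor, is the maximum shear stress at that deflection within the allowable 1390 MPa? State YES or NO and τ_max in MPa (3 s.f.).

N_a = Gd⁴/(8D³k) = (82.6×10³)(4.5⁴)/(8·20.0³·130) = 4.071 → N_a = 4
Actual rate k = Gd⁴/(8D³·4) = 132.31 N/mm
Working load F = kδ = 132.31·16 = 2116.9 N
C = 20.0/4.5 = 4.4444; K_W = (4C−1)/(4C−4)+0.615/C = 1.3561
τ_max = K_W·8FD/(πd³) = 1.3561·1183.2 = 1604.5 MPa
τ_max > 1390 MPa → exceeds allowable

(a) 4 coils; (b) NO, τ_max = 1600 MPa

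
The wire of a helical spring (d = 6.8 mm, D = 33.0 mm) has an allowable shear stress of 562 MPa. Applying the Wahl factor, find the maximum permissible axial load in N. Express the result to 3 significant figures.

C = D/d = 33.0/6.8 = 4.8529
K_W = (4C−1)/(4C−4) + 0.615/C = 18.412/15.412 + 0.1267 = 1.3214
τ_max = K·8FD/(πd³) → F_max = τ_allow·πd³/(8DK)
F_max = 562·π·6.8³/(8·33.0·1.3214) = 5.5515e+05/348.85 = 1591.4 N

1590 N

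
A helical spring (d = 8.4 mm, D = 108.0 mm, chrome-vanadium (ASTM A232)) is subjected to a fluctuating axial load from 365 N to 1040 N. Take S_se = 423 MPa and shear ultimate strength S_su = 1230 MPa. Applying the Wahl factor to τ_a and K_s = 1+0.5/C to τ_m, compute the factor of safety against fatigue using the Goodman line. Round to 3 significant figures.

1.46

C = D/d = 108.0/8.4 = 12.8571; K_W = (4C−1)/(4C−4)+0.615/C = 1.1111; K_s = 1+0.5/C = 1.0389
F_a = (F_max−F_min)/2 = 337.5 N; F_m = (F_max+F_min)/2 = 702.5 N
τ_a = K_W·8F_aD/(πd³) = 1.1111 × 156.6 = 174 MPa
τ_m = K_s·8F_mD/(πd³) = 1.0389 × 325.97 = 338.64 MPa
Goodman: 1/n_f = τ_a/S_se + τ_m/S_su = 174/423 + 338.64/1230 = 0.41135 + 0.27532 = 0.68667
n_f = 1/0.68667 = 1.456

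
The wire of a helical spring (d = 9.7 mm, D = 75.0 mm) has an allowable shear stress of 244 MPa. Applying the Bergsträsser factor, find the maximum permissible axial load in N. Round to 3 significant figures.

C = D/d = 75.0/9.7 = 7.7320
K_B = (4C+2)/(4C−3) = 32.928/27.928 = 1.1790
τ_max = K·8FD/(πd³) → F_max = τ_allow·πd³/(8DK)
F_max = 244·π·9.7³/(8·75.0·1.1790) = 6.9961e+05/707.42 = 988.96 N

989 N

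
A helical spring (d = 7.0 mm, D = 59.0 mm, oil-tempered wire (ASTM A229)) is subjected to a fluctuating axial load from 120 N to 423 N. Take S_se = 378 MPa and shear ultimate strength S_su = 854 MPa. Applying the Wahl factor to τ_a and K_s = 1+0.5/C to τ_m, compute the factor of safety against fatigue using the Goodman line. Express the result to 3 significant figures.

C = D/d = 59.0/7.0 = 8.4286; K_W = (4C−1)/(4C−4)+0.615/C = 1.1739; K_s = 1+0.5/C = 1.0593
F_a = (F_max−F_min)/2 = 151.5 N; F_m = (F_max+F_min)/2 = 271.5 N
τ_a = K_W·8F_aD/(πd³) = 1.1739 × 66.361 = 77.903 MPa
τ_m = K_s·8F_mD/(πd³) = 1.0593 × 118.92 = 125.98 MPa
Goodman: 1/n_f = τ_a/S_se + τ_m/S_su = 77.903/378 + 125.98/854 = 0.20609 + 0.14752 = 0.35361
n_f = 1/0.35361 = 2.828

2.83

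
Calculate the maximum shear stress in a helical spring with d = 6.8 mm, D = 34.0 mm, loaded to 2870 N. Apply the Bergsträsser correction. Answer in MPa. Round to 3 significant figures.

Spring index C = D/d = 34.0/6.8 = 5.0000
K_B = (4C+2)/(4C−3) = 22.000/17.000 = 1.2941
τ₀ = 8FD/(πd³) = 8·2870·34.0/(π·6.8³) = 780640/987.82 = 790.27 MPa
τ_max = K·τ₀ = 1.2941 × 790.27 = 1022.7 MPa

1020 MPa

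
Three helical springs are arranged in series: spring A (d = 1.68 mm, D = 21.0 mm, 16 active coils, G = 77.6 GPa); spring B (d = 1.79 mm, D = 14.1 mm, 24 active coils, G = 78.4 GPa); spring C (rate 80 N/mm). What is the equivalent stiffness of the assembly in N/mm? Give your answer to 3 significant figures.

0.385 N/mm

k_A = Gd⁴/(8D³N_a) = (77.6×10³)(1.68⁴)/(8·21.0³·16) = 0.52147 N/mm
k_B = Gd⁴/(8D³N_a) = (78.4×10³)(1.79⁴)/(8·14.1³·24) = 1.4954 N/mm
Series: 1/k_eq = 1/0.52147 + 1/1.4954 + 1/80 = 2.5988; k_eq = 0.38479 N/mm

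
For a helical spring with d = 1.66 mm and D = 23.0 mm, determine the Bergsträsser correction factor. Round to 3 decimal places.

C = D/d = 23.0/1.66 = 13.8554
K_B = (4C+2)/(4C−3) = 57.422/52.422 = 1.0954

1.095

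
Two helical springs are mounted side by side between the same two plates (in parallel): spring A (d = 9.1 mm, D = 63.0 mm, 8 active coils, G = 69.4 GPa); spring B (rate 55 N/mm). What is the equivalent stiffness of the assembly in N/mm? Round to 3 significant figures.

84.7 N/mm

k_A = Gd⁴/(8D³N_a) = (69.4×10³)(9.1⁴)/(8·63.0³·8) = 29.739 N/mm
Parallel: k_eq = 29.739 + 55 = 84.739 N/mm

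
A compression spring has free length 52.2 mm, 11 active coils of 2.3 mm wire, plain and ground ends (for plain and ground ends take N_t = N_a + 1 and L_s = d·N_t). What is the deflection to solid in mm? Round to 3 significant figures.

N_t = 12; L_s = 2.3·12 = 27.6 mm
δ_solid = L₀ − L_s = 52.2 − 27.6 = 24.6 mm

24.6 mm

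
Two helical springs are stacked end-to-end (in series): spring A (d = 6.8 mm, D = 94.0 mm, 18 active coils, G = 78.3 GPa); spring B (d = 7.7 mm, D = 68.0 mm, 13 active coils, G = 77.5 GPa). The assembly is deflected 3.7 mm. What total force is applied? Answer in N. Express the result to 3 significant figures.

k_A = Gd⁴/(8D³N_a) = (78.3×10³)(6.8⁴)/(8·94.0³·18) = 1.3998 N/mm
k_B = Gd⁴/(8D³N_a) = (77.5×10³)(7.7⁴)/(8·68.0³·13) = 8.3311 N/mm
Series: 1/k_eq = 1/1.3998 + 1/8.3311 = 0.83444; k_eq = 1.1984 N/mm
F = k_eq·δ = 1.1984·3.7 = 4.4341 N

4.43 N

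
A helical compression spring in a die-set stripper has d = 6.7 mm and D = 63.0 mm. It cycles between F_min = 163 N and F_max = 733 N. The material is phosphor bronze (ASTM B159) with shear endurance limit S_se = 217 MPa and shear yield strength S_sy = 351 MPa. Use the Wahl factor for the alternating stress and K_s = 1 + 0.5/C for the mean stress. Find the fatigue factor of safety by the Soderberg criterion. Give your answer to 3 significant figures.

0.655

C = D/d = 63.0/6.7 = 9.4030; K_W = (4C−1)/(4C−4)+0.615/C = 1.1547; K_s = 1+0.5/C = 1.0532
F_a = (F_max−F_min)/2 = 285 N; F_m = (F_max+F_min)/2 = 448 N
τ_a = K_W·8F_aD/(πd³) = 1.1547 × 152.02 = 175.53 MPa
τ_m = K_s·8F_mD/(πd³) = 1.0532 × 238.96 = 251.67 MPa
Soderberg: 1/n_f = τ_a/S_se + τ_m/S_sy = 175.53/217 + 251.67/351 = 0.80890 + 0.71701 = 1.5259
n_f = 1/1.5259 = 0.6553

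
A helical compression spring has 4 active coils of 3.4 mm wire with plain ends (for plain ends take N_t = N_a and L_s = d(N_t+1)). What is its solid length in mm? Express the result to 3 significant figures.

17.0 mm

plain ends: N_t = N_a = 4
L_s = d·(N_t+1) = 3.4 × 5 = 17 mm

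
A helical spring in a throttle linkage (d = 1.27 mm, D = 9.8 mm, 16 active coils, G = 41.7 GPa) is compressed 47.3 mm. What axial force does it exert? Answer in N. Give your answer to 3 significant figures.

42.6 N

k = Gd⁴/(8D³N_a) = (41.7×10³)(1.27⁴)/(8·9.8³·16) = 0.90046 N/mm
F = k·δ = 0.90046 × 47.3 = 42.592 N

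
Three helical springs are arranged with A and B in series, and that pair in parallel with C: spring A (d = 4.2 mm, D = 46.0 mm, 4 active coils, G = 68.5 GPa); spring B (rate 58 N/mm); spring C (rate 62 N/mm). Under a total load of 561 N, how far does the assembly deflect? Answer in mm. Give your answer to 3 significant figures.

8.24 mm

k_A = Gd⁴/(8D³N_a) = (68.5×10³)(4.2⁴)/(8·46.0³·4) = 6.8433 N/mm
Springs A,B series: k_AB = 1/(1/6.8433+1/58) = 6.1211 N/mm; parallel with C: k_eq = 6.1211+62 = 68.121 N/mm
δ = F/k_eq = 561/68.121 = 8.2353 mm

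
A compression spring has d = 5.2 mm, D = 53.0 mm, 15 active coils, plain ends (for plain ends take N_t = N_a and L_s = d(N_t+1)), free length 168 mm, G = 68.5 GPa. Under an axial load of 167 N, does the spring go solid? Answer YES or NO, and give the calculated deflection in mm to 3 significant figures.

NO, δ = 59.6 mm

k = Gd⁴/(8D³N_a) = (68.5×10³)(5.2⁴)/(8·53.0³·15) = 2.8035 N/mm
N_t = 15; L_s = 5.2·16 = 83.2 mm; δ_solid = L₀ − L_s = 168 − 83.2 = 84.8 mm
δ = F/k = 167/2.8035 = 59.569 mm
δ < δ_solid → spring does not go solid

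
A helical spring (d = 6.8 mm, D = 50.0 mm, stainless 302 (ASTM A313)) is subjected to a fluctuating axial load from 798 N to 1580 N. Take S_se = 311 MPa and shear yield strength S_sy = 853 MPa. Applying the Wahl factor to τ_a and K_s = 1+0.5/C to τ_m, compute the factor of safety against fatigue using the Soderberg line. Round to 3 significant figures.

C = D/d = 50.0/6.8 = 7.3529; K_W = (4C−1)/(4C−4)+0.615/C = 1.2017; K_s = 1+0.5/C = 1.0680
F_a = (F_max−F_min)/2 = 391 N; F_m = (F_max+F_min)/2 = 1189 N
τ_a = K_W·8F_aD/(πd³) = 1.2017 × 158.33 = 190.26 MPa
τ_m = K_s·8F_mD/(πd³) = 1.0680 × 481.47 = 514.21 MPa
Soderberg: 1/n_f = τ_a/S_se + τ_m/S_sy = 190.26/311 + 514.21/853 = 0.61178 + 0.60282 = 1.2146
n_f = 1/1.2146 = 0.8233

0.823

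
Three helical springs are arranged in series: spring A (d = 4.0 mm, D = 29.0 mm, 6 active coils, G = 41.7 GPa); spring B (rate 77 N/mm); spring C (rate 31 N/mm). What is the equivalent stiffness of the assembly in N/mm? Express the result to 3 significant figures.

k_A = Gd⁴/(8D³N_a) = (41.7×10³)(4.0⁴)/(8·29.0³·6) = 9.1189 N/mm
Series: 1/k_eq = 1/9.1189 + 1/77 + 1/31 = 0.15491; k_eq = 6.4555 N/mm

6.46 N/mm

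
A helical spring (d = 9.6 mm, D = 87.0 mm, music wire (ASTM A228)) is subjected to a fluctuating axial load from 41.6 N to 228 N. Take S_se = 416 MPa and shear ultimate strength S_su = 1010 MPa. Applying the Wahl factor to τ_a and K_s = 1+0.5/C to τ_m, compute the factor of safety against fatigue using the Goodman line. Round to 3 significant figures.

9.96

C = D/d = 87.0/9.6 = 9.0625; K_W = (4C−1)/(4C−4)+0.615/C = 1.1609; K_s = 1+0.5/C = 1.0552
F_a = (F_max−F_min)/2 = 93.2 N; F_m = (F_max+F_min)/2 = 134.8 N
τ_a = K_W·8F_aD/(πd³) = 1.1609 × 23.338 = 27.093 MPa
τ_m = K_s·8F_mD/(πd³) = 1.0552 × 33.755 = 35.617 MPa
Goodman: 1/n_f = τ_a/S_se + τ_m/S_su = 27.093/416 + 35.617/1010 = 0.06513 + 0.03526 = 0.10039
n_f = 1/0.10039 = 9.961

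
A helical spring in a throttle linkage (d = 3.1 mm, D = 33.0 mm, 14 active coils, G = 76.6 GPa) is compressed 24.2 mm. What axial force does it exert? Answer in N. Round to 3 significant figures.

k = Gd⁴/(8D³N_a) = (76.6×10³)(3.1⁴)/(8·33.0³·14) = 1.7576 N/mm
F = k·δ = 1.7576 × 24.2 = 42.533 N

42.5 N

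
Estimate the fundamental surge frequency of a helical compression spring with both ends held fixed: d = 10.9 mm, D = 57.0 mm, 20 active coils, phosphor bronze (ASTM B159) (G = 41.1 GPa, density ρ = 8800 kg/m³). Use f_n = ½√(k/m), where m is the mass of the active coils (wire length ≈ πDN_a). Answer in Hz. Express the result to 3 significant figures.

40.8 Hz

k = Gd⁴/(8D³N_a) = (41.1×10³)(10.9⁴)/(8·57.0³·20) = 19.58 N/mm = 19580 N/m
Wire length L = πDN_a = π·57.0·20 = 3581.4 mm
m = ρ·(πd²/4)·L = 8800 × 93.313×10⁻⁶ m² × 3.5814 m = 2.9409 kg
f_n = ½√(k/m) = 0.5·√(19580/2.9409) = 0.5·√(6657.7) = 40.797 Hz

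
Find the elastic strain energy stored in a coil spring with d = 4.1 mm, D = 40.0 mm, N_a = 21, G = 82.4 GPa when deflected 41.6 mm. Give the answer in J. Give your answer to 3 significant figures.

k = Gd⁴/(8D³N_a) = (82.4×10³)(4.1⁴)/(8·40.0³·21) = 2.1656 N/mm
U = ½kδ² = 0.5 × 2.1656 × 41.6² = 1873.8 N·mm = 1.8738 J

1.87 J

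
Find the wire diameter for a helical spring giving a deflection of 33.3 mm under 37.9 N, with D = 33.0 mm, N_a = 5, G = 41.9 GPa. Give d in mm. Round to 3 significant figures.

Required rate k = F/δ = 37.9/33.3 = 1.1381 N/mm
d = (8D³N_a·k / G)^(1/4) = (8·33.0³·5·1.1381 / (41.9×10³))^0.25
  = (39.047)^0.25 = 2.4997 mm

2.50 mm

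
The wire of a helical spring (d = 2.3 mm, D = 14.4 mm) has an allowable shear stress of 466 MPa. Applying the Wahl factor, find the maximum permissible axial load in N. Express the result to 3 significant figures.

C = D/d = 14.4/2.3 = 6.2609
K_W = (4C−1)/(4C−4) + 0.615/C = 24.043/21.043 + 0.0982 = 1.2408
τ_max = K·8FD/(πd³) → F_max = τ_allow·πd³/(8DK)
F_max = 466·π·2.3³/(8·14.4·1.2408) = 17812/142.94 = 124.61 N

125 N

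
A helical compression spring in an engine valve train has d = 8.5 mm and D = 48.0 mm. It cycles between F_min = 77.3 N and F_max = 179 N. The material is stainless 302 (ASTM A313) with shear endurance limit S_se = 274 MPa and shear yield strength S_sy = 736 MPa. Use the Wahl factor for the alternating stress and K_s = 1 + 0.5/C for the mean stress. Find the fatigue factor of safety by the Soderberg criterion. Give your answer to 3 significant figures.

11.8

C = D/d = 48.0/8.5 = 5.6471; K_W = (4C−1)/(4C−4)+0.615/C = 1.2703; K_s = 1+0.5/C = 1.0885
F_a = (F_max−F_min)/2 = 50.85 N; F_m = (F_max+F_min)/2 = 128.15 N
τ_a = K_W·8F_aD/(πd³) = 1.2703 × 10.121 = 12.856 MPa
τ_m = K_s·8F_mD/(πd³) = 1.0885 × 25.506 = 27.764 MPa
Soderberg: 1/n_f = τ_a/S_se + τ_m/S_sy = 12.856/274 + 27.764/736 = 0.04692 + 0.03772 = 0.084645
n_f = 1/0.084645 = 11.81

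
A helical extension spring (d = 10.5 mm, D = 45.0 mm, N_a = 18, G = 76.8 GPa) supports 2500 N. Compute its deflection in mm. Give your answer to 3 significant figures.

35.1 mm

k = Gd⁴/(8D³N_a) = (76.8×10³)(10.5⁴)/(8·45.0³·18) = 71.141 N/mm
δ = F/k = 2500 / 71.141 = 35.142 mm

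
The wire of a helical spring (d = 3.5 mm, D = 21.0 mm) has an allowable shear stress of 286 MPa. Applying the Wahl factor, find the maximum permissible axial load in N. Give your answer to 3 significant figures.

183 N

C = D/d = 21.0/3.5 = 6.0000
K_W = (4C−1)/(4C−4) + 0.615/C = 23.000/20.000 + 0.1025 = 1.2525
τ_max = K·8FD/(πd³) → F_max = τ_allow·πd³/(8DK)
F_max = 286·π·3.5³/(8·21.0·1.2525) = 38523/210.42 = 183.08 N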